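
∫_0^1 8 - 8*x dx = 4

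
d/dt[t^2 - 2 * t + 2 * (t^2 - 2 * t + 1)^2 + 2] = 8*t^3 - 24*t^2 + 26*t - 10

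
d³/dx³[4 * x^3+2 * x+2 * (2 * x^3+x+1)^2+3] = 960*x^3 + 192*x + 72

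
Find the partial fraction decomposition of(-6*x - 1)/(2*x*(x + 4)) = -23/(8*(x + 4)) - 1/(8*x)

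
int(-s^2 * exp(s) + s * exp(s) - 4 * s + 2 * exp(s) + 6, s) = -(exp(s) + 2)*(s^2 - 3*s + 1) + C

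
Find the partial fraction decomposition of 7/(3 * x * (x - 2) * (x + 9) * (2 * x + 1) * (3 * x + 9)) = 112/(3825*(2*x + 1)) + 7/(90882*(x + 9)) - 7/(4050*(x + 3)) + 7/(4950*(x - 2)) - 7/(486*x)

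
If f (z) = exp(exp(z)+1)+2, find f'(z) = exp(z + exp(z) + 1)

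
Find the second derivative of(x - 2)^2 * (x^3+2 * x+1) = 20*x^3 - 48*x^2 + 36*x - 14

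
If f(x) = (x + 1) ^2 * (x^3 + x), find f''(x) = 20*x^3 + 24*x^2 + 12*x + 4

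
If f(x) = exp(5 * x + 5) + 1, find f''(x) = 25*exp(5*x + 5)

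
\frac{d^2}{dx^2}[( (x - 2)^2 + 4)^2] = 12*x^2 - 48*x + 64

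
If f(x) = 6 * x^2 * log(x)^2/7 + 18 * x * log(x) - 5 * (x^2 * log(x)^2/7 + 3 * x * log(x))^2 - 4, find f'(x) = -20*x^3*log(x)^4/49 - 20*x^3*log(x)^3/49 - 90*x^2*log(x)^3/7 - 90*x^2*log(x)^2/7 - 618*x*log(x)^2/7 - 618*x*log(x)/7 + 18*log(x) + 18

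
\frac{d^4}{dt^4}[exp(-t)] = exp(-t)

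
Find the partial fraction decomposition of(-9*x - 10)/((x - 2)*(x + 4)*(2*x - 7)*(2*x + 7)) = 43/(77*(2*x + 7)) - 83/(315*(2*x - 7)) - 13/(45*(x + 4)) + 14/(99*(x - 2))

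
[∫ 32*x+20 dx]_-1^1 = 40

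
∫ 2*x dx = x^2 + C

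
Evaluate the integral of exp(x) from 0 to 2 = -1 + exp(2)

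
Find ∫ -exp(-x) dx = exp(-x) + C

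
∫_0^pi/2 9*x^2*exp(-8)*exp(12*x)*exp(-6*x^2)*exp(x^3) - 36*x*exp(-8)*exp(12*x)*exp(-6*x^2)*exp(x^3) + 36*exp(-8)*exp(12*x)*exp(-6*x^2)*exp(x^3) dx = -3*exp(-8) + 3*exp((-2 + pi/2)^3)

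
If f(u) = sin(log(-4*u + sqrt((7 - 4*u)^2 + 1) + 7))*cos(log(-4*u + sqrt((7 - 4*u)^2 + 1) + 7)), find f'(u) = 4*(4*u - sqrt(2)*sqrt(8*u^2 - 28*u + 25) - 7)*cos(2*log(-4*u + sqrt(2)*sqrt(8*u^2 - 28*u + 25) + 7))/(16*u^2 - 4*u*sqrt(16*u^2 - 56*u + 50) - 56*u + 7*sqrt(16*u^2 - 56*u + 50) + 50)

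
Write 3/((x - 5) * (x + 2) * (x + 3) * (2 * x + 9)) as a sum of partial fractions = -8/(95*(2*x + 9)) + 1/(8*(x + 3)) - 3/(35*(x + 2)) + 3/(1064*(x - 5))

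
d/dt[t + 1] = 1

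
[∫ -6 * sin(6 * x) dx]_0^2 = -1 + cos(12)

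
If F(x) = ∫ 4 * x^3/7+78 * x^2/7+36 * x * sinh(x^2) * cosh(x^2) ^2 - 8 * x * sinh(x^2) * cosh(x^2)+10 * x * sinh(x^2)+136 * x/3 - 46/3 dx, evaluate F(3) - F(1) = -cosh(18) - 3*cosh(3)/2 - 19*cosh(1)/2 + cosh(2) + 776/3 + 19*cosh(9)/2 + 3*cosh(27)/2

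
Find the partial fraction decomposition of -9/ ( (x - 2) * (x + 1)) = 3/(x + 1) - 3/(x - 2)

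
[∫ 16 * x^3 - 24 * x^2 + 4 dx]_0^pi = -1 + (-2*pi - 1 + 2*pi^2)^2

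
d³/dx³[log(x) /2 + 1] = x^(-3)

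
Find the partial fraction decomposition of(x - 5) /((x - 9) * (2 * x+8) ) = 9/(26*(x + 4)) + 2/(13*(x - 9))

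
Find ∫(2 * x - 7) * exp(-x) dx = (5 - 2*x)*exp(-x) + C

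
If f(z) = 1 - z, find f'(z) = -1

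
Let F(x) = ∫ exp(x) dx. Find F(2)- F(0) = -1 + exp(2)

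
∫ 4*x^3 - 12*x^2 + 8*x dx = x^4 - 4*x^3 + 4*x^2 + C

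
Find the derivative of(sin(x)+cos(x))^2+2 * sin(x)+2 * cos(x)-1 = 2*cos(2*x) + 2*sqrt(2)*cos(x + pi/4)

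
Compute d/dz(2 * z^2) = 4*z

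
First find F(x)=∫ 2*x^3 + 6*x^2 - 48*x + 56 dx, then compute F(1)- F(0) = 69/2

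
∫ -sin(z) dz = cos(z) + C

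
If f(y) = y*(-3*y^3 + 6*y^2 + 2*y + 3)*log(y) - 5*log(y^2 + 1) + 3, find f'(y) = (-12*y^5*log(y) - 3*y^5 + 18*y^4*log(y) + 6*y^4 - 8*y^3*log(y) - y^3 + 21*y^2*log(y) + 9*y^2 + 4*y*log(y) - 8*y + 3*log(y) + 3)/(y^2 + 1)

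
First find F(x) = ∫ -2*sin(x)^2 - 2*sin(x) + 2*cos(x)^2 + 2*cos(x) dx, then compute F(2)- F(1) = -(cos(1) + sin(1) + 1)^2 + (cos(2) + sin(2) + 1)^2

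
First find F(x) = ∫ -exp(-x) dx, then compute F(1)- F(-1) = -E + exp(-1)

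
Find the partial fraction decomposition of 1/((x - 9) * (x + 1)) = -1/(10*(x + 1)) + 1/(10*(x - 9))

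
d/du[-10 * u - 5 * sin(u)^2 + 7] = -5*sin(2*u) - 10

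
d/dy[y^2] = 2*y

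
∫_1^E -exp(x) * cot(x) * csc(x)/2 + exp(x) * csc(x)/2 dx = -E*csc(1)/2 + exp(E)*csc(E)/2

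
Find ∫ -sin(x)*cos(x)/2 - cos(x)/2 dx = -(sin(x) + 2)*sin(x)/4 + C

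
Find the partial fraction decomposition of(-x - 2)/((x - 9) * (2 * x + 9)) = -5/(27*(2*x + 9)) - 11/(27*(x - 9))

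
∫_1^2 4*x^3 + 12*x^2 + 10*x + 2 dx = 60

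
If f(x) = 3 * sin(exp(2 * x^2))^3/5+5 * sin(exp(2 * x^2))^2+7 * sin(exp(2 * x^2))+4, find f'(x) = 4*x*(10*sin(exp(2*x^2)) - 9*cos(exp(2*x^2))^2/5 + 44/5)*exp(2*x^2)*cos(exp(2*x^2))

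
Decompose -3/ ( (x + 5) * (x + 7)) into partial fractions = 3/(2*(x + 7)) - 3/(2*(x + 5))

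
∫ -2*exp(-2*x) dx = exp(-2*x) + C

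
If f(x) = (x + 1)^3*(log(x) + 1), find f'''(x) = (6*x^3*log(x) + 17*x^3 + 6*x^2 - 3*x + 2)/x^3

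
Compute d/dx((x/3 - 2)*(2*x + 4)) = 4*x/3 - 8/3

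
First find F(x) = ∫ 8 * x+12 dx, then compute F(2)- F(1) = 24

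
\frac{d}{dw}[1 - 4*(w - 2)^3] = -12*w^2 + 48*w - 48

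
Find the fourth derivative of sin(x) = sin(x)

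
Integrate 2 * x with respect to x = x^2 + C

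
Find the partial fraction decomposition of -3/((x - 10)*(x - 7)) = 1/(x - 7) - 1/(x - 10)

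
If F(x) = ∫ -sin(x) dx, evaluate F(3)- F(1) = cos(3) - cos(1)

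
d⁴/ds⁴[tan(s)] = 24*tan(s)^5 + 40*tan(s)^3 + 16*tan(s)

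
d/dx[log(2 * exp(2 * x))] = 2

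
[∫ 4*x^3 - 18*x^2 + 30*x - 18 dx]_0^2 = -8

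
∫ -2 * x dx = -x^2 + C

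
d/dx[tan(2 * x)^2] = 4*sin(2*x)/cos(2*x)^3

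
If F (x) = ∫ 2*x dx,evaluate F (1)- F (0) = 1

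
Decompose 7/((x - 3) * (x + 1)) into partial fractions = -7/(4*(x + 1)) + 7/(4*(x - 3))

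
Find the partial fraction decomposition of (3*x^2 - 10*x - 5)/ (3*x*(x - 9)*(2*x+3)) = 67/(189*(2*x + 3)) + 148/(567*(x - 9)) + 5/(81*x)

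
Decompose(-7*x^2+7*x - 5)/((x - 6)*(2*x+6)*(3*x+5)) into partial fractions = 325/(184*(3*x + 5)) - 89/(72*(x + 3)) - 215/(414*(x - 6))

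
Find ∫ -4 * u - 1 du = -2*u^2 - u + C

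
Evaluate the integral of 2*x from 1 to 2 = 3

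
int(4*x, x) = 2*x^2 + C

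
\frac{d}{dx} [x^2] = 2*x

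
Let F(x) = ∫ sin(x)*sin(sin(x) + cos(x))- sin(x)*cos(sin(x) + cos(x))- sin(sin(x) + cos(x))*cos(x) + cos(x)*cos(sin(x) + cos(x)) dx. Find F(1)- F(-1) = sqrt(2)*(-sin(sqrt(2)*cos(pi/4 + 1) + pi/4) + sin(pi/4 + sqrt(2)*sin(pi/4 + 1)))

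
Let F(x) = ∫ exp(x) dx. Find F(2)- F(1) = -E + exp(2)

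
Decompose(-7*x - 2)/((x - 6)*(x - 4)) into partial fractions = 15/(x - 4) - 22/(x - 6)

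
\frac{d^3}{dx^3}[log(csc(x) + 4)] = 2*(8 - 2/sin(x) - 48/sin(x)^2 - 12/sin(x)^3 - 1/sin(x)^4)*sin(x)*cos(x)/(4*sin(x) + 1)^3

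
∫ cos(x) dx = sin(x) + C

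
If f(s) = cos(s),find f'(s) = -sin(s)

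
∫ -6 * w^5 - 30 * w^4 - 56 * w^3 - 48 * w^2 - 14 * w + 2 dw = -w^6 - 6*w^5 - 14*w^4 - 16*w^3 - 7*w^2 + 2*w + C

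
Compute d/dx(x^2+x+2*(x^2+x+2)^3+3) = 12*x^5 + 30*x^4 + 72*x^3 + 78*x^2 + 74*x + 25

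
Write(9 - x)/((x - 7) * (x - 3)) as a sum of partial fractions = -3/(2*(x - 3)) + 1/(2*(x - 7))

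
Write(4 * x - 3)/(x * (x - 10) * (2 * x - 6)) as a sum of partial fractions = -3/(14*(x - 3)) + 37/(140*(x - 10)) - 1/(20*x)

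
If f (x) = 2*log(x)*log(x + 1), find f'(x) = (2*x*log(x) + 2*x*log(x + 1) + 2*log(x + 1))/(x^2 + x)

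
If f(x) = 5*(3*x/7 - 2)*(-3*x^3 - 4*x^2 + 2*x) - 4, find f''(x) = -540*x^2/7 + 900*x/7 + 620/7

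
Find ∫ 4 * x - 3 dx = 2*x^2 - 3*x + C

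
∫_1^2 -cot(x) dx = -log(csc(1)) + log(csc(2))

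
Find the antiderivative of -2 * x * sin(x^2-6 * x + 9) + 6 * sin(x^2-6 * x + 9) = cos((x - 3)^2) + C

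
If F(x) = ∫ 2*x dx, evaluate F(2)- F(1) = 3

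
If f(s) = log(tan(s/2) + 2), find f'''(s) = (tan(s/2)^6 + 6*tan(s/2)^5 + 13*tan(s/2)^4 + 4*tan(s/2)^3 + 17*tan(s/2)^2 - 2*tan(s/2) + 5)/(4*(tan(s/2) + 2)^3)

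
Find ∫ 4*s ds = 2*s^2 + C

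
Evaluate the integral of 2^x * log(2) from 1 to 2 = 2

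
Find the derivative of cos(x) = -sin(x)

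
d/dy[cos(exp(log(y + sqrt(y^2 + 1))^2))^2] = -2*(y + sqrt(y^2 + 1))*exp(log(y + sqrt(y^2 + 1))^2)*log(y + sqrt(y^2 + 1))*sin(2*exp(log(y + sqrt(y^2 + 1))^2))/(y^2 + y*sqrt(y^2 + 1) + 1)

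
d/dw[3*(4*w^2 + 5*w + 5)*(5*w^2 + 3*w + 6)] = 240*w^3 + 333*w^2 + 384*w + 135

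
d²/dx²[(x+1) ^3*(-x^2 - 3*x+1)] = -20*x^3 - 72*x^2 - 66*x - 14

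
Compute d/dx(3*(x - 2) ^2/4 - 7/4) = 3*x/2 - 3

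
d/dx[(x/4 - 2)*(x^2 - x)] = 3*x^2/4 - 9*x/2 + 2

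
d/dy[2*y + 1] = 2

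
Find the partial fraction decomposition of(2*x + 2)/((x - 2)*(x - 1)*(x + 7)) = -1/(6*(x + 7)) - 1/(2*(x - 1)) + 2/(3*(x - 2))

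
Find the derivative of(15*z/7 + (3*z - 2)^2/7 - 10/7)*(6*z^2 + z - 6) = 216*z^3/7 + 81*z^2/7 - 174*z/7 - 24/7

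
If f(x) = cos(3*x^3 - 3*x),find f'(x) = 3*(1 - 3*x^2)*sin(3*x*(x^2 - 1))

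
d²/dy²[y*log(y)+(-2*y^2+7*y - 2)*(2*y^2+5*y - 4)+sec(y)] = (-48*y^3 + 24*y^2 + 78*y - y/cos(y) + 2*y/cos(y)^3 + 1)/y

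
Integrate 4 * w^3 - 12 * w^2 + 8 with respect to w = w^4 - 4*w^3 + 8*w + C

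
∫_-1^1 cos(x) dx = 2*sin(1)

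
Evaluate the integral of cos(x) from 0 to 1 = sin(1)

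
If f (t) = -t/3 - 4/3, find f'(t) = -1/3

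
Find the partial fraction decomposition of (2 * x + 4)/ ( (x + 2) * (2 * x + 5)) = 2/(2*x + 5)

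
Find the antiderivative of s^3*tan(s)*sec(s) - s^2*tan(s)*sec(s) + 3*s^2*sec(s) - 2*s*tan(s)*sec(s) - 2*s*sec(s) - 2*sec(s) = s*(s^2 - s - 2)*sec(s) + C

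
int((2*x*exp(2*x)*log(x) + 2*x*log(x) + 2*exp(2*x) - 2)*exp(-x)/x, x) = 4*log(x)*sinh(x) + C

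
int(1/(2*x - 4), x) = log(x/2 - 1)/2 + C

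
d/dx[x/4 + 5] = 1/4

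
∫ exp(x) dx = exp(x) + C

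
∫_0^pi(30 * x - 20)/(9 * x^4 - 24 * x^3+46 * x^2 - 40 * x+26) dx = -5*acot(-4*pi + 5 + 3*pi^2) + 5*acot(5)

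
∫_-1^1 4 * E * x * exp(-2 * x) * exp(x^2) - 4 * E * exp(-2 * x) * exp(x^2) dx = 2 - 2*exp(4)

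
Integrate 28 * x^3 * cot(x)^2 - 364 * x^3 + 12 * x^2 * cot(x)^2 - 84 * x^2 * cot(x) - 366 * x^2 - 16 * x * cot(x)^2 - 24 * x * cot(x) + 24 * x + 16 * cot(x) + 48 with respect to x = -2*x*(x + 1)*(7*x - 4)*(7*x + 2*cot(x) + 6) + C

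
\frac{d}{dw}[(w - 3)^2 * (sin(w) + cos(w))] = -w^2*sin(w) + w^2*cos(w) + 8*w*sin(w) - 4*w*cos(w) - 15*sin(w) + 3*cos(w)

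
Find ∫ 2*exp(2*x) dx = exp(2*x) + C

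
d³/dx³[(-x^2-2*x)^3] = -120*x^3 - 360*x^2 - 288*x - 48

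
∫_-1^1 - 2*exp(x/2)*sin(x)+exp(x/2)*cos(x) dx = 2*(-exp(-1/2) + exp(1/2))*cos(1)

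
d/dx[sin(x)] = cos(x)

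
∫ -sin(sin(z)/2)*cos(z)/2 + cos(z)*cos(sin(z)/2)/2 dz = sqrt(2)*sin(sin(z)/2 + pi/4) + C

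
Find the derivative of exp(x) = exp(x)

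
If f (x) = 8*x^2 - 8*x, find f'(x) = 16*x - 8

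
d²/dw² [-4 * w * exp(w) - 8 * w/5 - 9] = -4*w*exp(w) - 8*exp(w)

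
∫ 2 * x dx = x^2 + C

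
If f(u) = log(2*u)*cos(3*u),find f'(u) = (-3*u*log(u)*sin(3*u) - 3*u*log(2)*sin(3*u) + cos(3*u))/u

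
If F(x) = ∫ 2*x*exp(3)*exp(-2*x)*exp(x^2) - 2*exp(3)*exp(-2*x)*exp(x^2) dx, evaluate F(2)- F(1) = -exp(2) + exp(3)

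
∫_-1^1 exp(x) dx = E - exp(-1)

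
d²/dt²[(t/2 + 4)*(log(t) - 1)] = (t - 8)/(2*t^2)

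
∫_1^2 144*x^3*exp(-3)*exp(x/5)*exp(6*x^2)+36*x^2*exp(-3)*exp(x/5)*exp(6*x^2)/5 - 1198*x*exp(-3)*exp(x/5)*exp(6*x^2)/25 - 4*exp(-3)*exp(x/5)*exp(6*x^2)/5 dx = -32*exp(16/5)/5 + 214*exp(107/5)/5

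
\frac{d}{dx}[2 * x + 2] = 2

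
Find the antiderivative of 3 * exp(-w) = -3*exp(-w) + C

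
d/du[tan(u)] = cos(u)^(-2)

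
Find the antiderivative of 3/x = 3*log(2*x) + C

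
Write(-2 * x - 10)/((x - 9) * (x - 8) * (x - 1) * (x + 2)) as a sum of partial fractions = 1/(55*(x + 2)) - 1/(14*(x - 1)) + 13/(35*(x - 8)) - 7/(22*(x - 9))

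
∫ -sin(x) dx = cos(x) + C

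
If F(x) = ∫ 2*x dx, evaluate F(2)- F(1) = 3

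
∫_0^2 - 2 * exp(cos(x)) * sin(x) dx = -2*E + 2*exp(cos(2))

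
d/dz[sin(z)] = cos(z)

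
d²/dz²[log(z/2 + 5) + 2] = -1/(z^2 + 20*z + 100)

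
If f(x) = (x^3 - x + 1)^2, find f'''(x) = 120*x^3 - 48*x + 12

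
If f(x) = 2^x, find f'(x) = 2^x*log(2)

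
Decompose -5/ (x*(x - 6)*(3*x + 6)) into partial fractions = -5/(48*(x + 2)) - 5/(144*(x - 6)) + 5/(36*x)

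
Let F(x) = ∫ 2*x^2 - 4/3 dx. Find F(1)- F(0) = -2/3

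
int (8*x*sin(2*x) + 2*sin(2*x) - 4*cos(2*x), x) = (-4*x - 1)*cos(2*x) + C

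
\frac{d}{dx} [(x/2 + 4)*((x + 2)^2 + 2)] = 3*x^2/2 + 12*x + 19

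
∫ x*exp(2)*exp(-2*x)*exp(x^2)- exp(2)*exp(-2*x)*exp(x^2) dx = exp((x - 1)^2 + 1)/2 + C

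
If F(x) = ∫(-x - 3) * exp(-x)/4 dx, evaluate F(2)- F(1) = -5*exp(-1)/4 + 3*exp(-2)/2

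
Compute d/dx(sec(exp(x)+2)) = exp(x)*tan(exp(x) + 2)*sec(exp(x) + 2)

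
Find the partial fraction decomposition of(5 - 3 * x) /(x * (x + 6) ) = -23/(6*(x + 6)) + 5/(6*x)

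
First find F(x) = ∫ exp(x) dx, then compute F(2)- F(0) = -1 + exp(2)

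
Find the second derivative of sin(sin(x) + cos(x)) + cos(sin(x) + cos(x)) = 2*sqrt(2)*sin(x)*sin(sqrt(2)*sin(x + pi/4) + pi/4)*cos(x) - 2*sin(x + pi/4)*cos(sqrt(2)*sin(x + pi/4) + pi/4) - sqrt(2)*sin(sqrt(2)*sin(x + pi/4) + pi/4)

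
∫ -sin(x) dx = cos(x) + C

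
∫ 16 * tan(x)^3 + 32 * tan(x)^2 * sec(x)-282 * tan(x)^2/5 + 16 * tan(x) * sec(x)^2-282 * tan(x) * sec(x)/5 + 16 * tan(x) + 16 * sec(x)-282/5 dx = 2*(2*tan(x) + 2*sec(x) - 7)^2 - 2*tan(x)/5 - 2*sec(x)/5 + C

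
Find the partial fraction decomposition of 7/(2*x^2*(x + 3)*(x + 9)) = -7/(972*(x + 9)) + 7/(108*(x + 3)) - 14/(243*x) + 7/(54*x^2)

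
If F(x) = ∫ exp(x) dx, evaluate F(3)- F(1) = -E + exp(3)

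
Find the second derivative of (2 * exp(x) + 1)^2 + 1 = 16*exp(2*x) + 4*exp(x)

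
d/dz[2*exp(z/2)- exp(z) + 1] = exp(z/2) - exp(z)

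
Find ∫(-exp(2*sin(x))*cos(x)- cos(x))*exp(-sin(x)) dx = -exp(sin(x)) + exp(-sin(x)) + C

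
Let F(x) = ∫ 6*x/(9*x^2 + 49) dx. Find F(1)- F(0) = log(58/49)/3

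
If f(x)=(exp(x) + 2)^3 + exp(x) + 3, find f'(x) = 3*exp(3*x) + 12*exp(2*x) + 13*exp(x)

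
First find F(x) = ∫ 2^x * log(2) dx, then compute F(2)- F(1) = 2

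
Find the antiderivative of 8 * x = 4*x^2 + C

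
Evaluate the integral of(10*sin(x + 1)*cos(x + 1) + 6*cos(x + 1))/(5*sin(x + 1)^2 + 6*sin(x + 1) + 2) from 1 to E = -log(1 + (3 + 5*sin(2))^2) + log((5*sin(1 + E) + 3)^2 + 1)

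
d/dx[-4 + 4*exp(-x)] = -4*exp(-x)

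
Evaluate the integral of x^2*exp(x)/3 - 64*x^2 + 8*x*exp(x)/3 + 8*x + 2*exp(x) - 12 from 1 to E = -64*exp(3)/3 - 43*E/3 + 88/3 + 4*exp(2) + (E/3 + 2)*exp(1 + E)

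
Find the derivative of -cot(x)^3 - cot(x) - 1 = 3*cot(x)^4 + 4*cot(x)^2 + 1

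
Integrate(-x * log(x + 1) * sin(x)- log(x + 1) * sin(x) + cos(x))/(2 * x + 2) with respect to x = log(x + 1)*cos(x)/2 + C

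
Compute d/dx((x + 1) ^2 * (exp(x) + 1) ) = x^2*exp(x) + 4*x*exp(x) + 2*x + 3*exp(x) + 2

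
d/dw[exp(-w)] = -exp(-w)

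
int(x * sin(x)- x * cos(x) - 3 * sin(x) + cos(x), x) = -sqrt(2)*(x - 2)*sin(x + pi/4) + C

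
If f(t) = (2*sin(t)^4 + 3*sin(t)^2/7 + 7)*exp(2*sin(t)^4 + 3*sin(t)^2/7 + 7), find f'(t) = 2*(8*sin(t)^6 + 18*sin(t)^4/7 + 1577*sin(t)^2/49 + 24/7)*exp(7)*exp(3*sin(t)^2/7)*exp(2*sin(t)^4)*sin(t)*cos(t)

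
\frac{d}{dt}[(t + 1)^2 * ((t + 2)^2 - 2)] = 4*t^3 + 18*t^2 + 22*t + 8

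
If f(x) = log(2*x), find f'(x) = 1/x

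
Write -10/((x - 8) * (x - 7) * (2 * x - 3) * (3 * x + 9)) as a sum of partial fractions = -80/(3861*(2*x - 3)) + 1/(297*(x + 3)) + 1/(33*(x - 7)) - 10/(429*(x - 8))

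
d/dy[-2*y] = -2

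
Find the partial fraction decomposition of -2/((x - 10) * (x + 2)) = 1/(6*(x + 2)) - 1/(6*(x - 10))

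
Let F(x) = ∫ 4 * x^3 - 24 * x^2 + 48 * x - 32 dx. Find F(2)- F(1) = -1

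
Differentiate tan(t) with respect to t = cos(t)^(-2)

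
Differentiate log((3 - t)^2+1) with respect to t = (2*t - 6)/(t^2 - 6*t + 10)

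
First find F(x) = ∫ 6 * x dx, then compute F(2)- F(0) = 12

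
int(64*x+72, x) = 32*x^2 + 72*x + C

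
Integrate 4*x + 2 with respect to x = 2*x^2 + 2*x + C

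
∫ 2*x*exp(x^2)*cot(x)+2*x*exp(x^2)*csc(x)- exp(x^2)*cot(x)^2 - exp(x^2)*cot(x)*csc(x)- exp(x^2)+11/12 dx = 11*x/12 + (cot(x) + csc(x))*exp(x^2) + C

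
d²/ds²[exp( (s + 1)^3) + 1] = 9*s^4*exp(s^3 + 3*s^2 + 3*s + 1) + 36*s^3*exp(s^3 + 3*s^2 + 3*s + 1) + 54*s^2*exp(s^3 + 3*s^2 + 3*s + 1) + 42*s*exp(s^3 + 3*s^2 + 3*s + 1) + 15*exp(s^3 + 3*s^2 + 3*s + 1)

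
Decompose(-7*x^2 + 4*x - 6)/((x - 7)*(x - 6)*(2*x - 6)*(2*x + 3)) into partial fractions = 37/(765*(2*x + 3)) - 19/(72*(x - 3)) + 13/(5*(x - 6)) - 321/(136*(x - 7))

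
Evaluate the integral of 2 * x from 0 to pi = pi^2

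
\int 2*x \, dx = x^2 + C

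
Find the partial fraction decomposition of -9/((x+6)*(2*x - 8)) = 9/(20*(x + 6)) - 9/(20*(x - 4))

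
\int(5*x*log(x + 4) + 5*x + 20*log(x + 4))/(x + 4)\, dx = 5*x*log(x + 4) + C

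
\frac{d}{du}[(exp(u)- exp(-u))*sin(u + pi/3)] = sqrt(2)*(exp(2*u)*cos(u + pi/12) + sin(u + pi/12))*exp(-u)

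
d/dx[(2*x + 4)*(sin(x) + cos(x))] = -2*x*sin(x) + 2*x*cos(x) - 2*sin(x) + 6*cos(x)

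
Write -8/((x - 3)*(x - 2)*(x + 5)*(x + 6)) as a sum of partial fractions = 1/(9*(x + 6)) - 1/(7*(x + 5)) + 1/(7*(x - 2)) - 1/(9*(x - 3))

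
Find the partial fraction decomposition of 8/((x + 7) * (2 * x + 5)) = 16/(9*(2*x + 5)) - 8/(9*(x + 7))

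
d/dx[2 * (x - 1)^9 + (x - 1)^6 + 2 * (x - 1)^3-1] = 18*x^8 - 144*x^7 + 504*x^6 - 1002*x^5 + 1230*x^4 - 948*x^3 + 450*x^2 - 126*x + 18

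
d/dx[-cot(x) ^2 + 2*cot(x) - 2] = 2*(-1 + cos(x)/sin(x))/sin(x)^2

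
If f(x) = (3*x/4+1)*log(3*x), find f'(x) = (3*x*log(x) + 3*x + 3*x*log(3) + 4)/(4*x)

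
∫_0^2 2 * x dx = 4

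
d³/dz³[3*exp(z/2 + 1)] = 3*exp(z/2 + 1)/8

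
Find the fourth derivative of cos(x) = cos(x)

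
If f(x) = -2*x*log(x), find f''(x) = -2/x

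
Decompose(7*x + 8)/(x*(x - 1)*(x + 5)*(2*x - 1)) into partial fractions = -92/(11*(2*x - 1)) + 9/(110*(x + 5)) + 5/(2*(x - 1)) + 8/(5*x)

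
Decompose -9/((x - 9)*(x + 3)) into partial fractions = 3/(4*(x + 3)) - 3/(4*(x - 9))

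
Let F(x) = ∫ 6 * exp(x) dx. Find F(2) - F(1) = -6*E + 6*exp(2)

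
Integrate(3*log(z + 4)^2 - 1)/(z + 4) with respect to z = log(z + 4)^3 - log(z + 4) + C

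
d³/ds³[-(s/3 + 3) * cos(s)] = -s*sin(s)/3 - 3*sin(s) + cos(s)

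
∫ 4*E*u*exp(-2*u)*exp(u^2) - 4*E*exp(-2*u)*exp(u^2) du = 2*exp((u - 1)^2) + C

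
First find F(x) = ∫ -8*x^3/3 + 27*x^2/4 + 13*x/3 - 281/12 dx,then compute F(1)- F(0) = -59/3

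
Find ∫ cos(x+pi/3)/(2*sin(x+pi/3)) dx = log(sin(x + pi/3))/2 + C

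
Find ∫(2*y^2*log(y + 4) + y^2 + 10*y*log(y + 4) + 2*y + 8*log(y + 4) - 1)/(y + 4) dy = ((y + 1)^2 - 2)*log(y + 4) + C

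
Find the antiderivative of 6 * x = 3*x^2 + C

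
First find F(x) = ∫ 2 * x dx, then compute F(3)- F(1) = 8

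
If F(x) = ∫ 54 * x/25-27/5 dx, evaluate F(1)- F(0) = -108/25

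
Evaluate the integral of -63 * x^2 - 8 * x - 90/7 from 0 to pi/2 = -21*pi^3/8 - 45*pi/7 - pi^2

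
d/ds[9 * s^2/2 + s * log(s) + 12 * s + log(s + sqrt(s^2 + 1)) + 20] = (9*s^3 + 9*s^2*sqrt(s^2 + 1) + s^2*log(s) + 13*s^2 + s*sqrt(s^2 + 1)*log(s) + 13*s*sqrt(s^2 + 1) + 10*s + sqrt(s^2 + 1) + log(s) + 13)/(s^2 + s*sqrt(s^2 + 1) + 1)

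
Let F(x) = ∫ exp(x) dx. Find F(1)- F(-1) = E - exp(-1)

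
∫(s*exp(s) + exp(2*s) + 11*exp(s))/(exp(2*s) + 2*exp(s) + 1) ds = (s*exp(s) + 13*exp(s) + 3)/(exp(s) + 1) + C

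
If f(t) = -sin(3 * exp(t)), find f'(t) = -3*exp(t)*cos(3*exp(t))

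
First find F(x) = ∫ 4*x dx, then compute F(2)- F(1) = 6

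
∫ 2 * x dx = x^2 + C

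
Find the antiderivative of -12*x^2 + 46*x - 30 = -4*x^3 + 23*x^2 - 30*x + C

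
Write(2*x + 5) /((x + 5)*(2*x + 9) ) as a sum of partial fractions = -8/(2*x + 9) + 5/(x + 5)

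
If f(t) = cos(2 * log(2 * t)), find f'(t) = -2*sin(2*log(t) + 2*log(2))/t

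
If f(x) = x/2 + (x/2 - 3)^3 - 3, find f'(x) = 3*x^2/8 - 9*x/2 + 14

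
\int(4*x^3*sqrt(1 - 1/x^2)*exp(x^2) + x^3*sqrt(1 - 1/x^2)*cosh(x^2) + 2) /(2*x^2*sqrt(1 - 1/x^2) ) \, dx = exp(x^2) + sinh(x^2)/4 + asec(x) + C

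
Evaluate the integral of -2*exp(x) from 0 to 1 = 2 - 2*E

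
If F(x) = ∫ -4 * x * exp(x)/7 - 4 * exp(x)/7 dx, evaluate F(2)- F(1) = -8*exp(2)/7 + 4*E/7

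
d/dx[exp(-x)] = -exp(-x)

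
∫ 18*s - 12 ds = 9*s^2 - 12*s + C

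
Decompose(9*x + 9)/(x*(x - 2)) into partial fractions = 27/(2*(x - 2)) - 9/(2*x)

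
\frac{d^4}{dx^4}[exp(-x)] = exp(-x)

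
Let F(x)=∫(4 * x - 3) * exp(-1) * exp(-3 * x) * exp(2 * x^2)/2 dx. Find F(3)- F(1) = -exp(-2)/2 + exp(8)/2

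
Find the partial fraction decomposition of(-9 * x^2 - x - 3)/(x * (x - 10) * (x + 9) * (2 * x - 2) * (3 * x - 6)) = -241/(37620*(x + 9)) - 13/(540*(x - 1)) + 41/(1056*(x - 2)) - 913/(82080*(x - 10)) + 1/(360*x)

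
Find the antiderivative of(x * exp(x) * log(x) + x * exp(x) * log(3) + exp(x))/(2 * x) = exp(x)*log(3*x)/2 + C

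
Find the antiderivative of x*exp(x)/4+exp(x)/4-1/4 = x*(exp(x) - 1)/4 + C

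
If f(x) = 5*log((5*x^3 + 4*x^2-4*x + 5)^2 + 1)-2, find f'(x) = (750*x^5 + 1000*x^4 - 480*x^3 + 270*x^2 + 560*x - 200)/(25*x^6 + 40*x^5 - 24*x^4 + 18*x^3 + 56*x^2 - 40*x + 26)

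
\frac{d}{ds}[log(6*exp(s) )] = 1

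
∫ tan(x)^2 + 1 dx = tan(x) + C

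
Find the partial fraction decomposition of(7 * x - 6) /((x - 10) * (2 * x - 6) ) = -15/(14*(x - 3)) + 32/(7*(x - 10))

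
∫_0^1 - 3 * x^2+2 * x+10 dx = 10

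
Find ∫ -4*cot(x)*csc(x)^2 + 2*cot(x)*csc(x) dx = 2*(csc(x) - 1)*csc(x) + C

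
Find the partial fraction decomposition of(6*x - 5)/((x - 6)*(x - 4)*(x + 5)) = -35/(99*(x + 5)) - 19/(18*(x - 4)) + 31/(22*(x - 6))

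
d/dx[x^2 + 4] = 2*x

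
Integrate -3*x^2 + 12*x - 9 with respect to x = -x^3 + 6*x^2 - 9*x + C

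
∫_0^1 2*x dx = 1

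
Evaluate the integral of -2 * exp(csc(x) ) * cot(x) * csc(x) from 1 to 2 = -2*exp(csc(1)) + 2*exp(csc(2))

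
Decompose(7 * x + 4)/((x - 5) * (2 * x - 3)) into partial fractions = -29/(7*(2*x - 3)) + 39/(7*(x - 5))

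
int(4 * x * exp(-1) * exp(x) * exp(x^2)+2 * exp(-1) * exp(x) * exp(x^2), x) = 2*exp(x^2 + x - 1) + C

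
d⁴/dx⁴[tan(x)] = 24*tan(x)^5 + 40*tan(x)^3 + 16*tan(x)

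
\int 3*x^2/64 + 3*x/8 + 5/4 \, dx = x^3/64 + 3*x^2/16 + 5*x/4 + C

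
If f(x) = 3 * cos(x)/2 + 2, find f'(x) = -3*sin(x)/2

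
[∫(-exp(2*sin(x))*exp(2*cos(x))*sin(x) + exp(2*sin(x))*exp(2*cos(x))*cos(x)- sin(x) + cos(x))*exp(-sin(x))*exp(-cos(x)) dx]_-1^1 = -exp(-sin(1) + cos(1)) - exp(-sin(1) - cos(1)) + exp(-cos(1) + sin(1)) + exp(cos(1) + sin(1))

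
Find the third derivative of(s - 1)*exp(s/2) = s*exp(s/2)/8 + 5*exp(s/2)/8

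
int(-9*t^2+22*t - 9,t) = -3*t^3 + 11*t^2 - 9*t + C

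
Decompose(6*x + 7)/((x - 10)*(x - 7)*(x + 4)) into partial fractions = -17/(154*(x + 4)) - 49/(33*(x - 7)) + 67/(42*(x - 10))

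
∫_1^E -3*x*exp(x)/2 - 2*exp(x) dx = (-3*E - 1)*exp(E)/2 + 2*E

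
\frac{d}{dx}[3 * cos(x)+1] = -3*sin(x)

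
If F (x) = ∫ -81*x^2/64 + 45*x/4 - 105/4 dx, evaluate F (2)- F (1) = -789/64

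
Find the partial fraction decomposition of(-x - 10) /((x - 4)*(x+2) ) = 4/(3*(x + 2)) - 7/(3*(x - 4))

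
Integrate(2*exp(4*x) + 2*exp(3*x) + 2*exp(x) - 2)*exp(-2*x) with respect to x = ((exp(x) + 1)*exp(x) - 1)^2*exp(-2*x) + C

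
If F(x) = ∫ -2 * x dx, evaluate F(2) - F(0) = -4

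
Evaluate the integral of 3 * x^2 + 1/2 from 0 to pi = pi/2 + pi^3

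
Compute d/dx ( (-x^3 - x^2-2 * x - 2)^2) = 6*x^5 + 10*x^4 + 20*x^3 + 24*x^2 + 16*x + 8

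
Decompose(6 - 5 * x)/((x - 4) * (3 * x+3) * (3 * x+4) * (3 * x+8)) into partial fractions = -29/(200*(3*x + 8)) + 19/(32*(3*x + 4)) - 11/(75*(x + 1)) - 7/(2400*(x - 4))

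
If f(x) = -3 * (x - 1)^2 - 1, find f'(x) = 6 - 6*x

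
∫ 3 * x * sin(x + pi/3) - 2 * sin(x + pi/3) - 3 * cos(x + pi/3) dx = (2 - 3*x)*cos(x + pi/3) + C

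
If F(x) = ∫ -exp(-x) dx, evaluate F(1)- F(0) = -1 + exp(-1)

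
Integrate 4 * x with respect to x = 2*x^2 + C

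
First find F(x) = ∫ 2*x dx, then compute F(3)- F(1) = 8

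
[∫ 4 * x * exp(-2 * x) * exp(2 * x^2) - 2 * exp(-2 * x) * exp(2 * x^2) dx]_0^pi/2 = -1 + exp(-pi + pi^2/2)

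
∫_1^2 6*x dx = 9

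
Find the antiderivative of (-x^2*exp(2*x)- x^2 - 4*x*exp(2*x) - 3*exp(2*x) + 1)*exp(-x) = -2*(x^2 + 2*x + 1)*sinh(x) + C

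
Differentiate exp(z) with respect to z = exp(z)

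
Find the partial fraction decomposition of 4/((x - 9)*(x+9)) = -2/(9*(x + 9)) + 2/(9*(x - 9))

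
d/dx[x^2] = 2*x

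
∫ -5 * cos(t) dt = -5*sin(t) + C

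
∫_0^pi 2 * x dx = pi^2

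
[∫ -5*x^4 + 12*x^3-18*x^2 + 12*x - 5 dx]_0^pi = (2 + (-1 + pi)^2)*(-pi^3 - pi + 1 + pi^2) - 3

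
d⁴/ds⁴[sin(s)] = sin(s)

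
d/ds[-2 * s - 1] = -2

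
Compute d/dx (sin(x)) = cos(x)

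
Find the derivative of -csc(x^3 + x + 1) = (3*x^2 + 1)*cos(x^3 + x + 1)/sin(x^3 + x + 1)^2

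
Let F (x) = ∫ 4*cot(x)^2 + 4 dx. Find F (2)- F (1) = -4*cot(2) + 4*cot(1)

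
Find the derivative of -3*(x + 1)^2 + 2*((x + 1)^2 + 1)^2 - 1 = 8*x^3 + 24*x^2 + 26*x + 10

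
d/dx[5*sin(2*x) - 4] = 10*cos(2*x)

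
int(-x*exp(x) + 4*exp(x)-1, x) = -(x - 5)*(exp(x) + 1) + C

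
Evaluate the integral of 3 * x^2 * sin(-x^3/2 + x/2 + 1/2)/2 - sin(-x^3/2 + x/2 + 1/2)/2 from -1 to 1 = 0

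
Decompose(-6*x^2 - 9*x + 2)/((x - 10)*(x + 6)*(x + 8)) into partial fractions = -155/(18*(x + 8)) + 5/(x + 6) - 43/(18*(x - 10))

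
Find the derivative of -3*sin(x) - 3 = -3*cos(x)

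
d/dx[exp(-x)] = -exp(-x)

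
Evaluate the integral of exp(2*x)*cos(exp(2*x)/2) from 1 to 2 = -sin(exp(2)/2) + sin(exp(4)/2)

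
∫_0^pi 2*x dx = pi^2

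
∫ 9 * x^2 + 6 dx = 3*x^3 + 6*x + C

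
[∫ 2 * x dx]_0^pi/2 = pi^2/4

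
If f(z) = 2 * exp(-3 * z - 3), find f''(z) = 18*exp(-3*z - 3)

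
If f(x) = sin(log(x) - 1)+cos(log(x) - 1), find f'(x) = sqrt(2)*cos(log(x) - 1 + pi/4)/x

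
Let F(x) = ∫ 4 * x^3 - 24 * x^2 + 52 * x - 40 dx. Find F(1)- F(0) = -21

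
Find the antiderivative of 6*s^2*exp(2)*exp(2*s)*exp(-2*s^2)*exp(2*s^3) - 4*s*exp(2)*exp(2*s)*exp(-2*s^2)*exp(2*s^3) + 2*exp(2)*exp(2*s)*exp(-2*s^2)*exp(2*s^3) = exp(2*s^3 - 2*s^2 + 2*s + 2) + C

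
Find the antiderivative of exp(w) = exp(w) + C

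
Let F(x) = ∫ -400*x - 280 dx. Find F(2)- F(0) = -1360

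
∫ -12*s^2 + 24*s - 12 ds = -4*s^3 + 12*s^2 - 12*s + C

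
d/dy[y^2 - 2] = 2*y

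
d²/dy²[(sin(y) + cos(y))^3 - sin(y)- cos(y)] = sqrt(2)*(-sin(y + pi/4) + 9*cos(3*y + pi/4))/2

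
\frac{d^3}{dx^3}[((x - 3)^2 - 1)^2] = 24*x - 72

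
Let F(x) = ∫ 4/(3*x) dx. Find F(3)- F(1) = 4*log(3)/3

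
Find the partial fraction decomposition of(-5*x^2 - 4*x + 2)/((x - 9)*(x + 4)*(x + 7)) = -215/(48*(x + 7)) + 62/(39*(x + 4)) - 439/(208*(x - 9))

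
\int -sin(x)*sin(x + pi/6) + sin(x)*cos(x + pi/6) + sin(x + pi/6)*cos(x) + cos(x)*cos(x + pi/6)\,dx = (sin(x) + cos(x))*sin(x + pi/6) + C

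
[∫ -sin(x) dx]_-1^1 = 0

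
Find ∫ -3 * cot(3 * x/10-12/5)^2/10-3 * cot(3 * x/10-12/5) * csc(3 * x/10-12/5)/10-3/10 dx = cot(3*x/10 - 12/5) + csc(3*x/10 - 12/5) + C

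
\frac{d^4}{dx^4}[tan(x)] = 24*tan(x)^5 + 40*tan(x)^3 + 16*tan(x)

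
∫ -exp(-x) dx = exp(-x) + C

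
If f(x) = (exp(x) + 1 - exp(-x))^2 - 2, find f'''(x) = (8*exp(4*x) + 2*exp(3*x) + 2*exp(x) - 8)*exp(-2*x)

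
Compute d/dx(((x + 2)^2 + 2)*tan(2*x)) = 2*x^2/cos(2*x)^2 + 2*x*tan(2*x) + 8*x/cos(2*x)^2 + 4*tan(2*x) + 12/cos(2*x)^2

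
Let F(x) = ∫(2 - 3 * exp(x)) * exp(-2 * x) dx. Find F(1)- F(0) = -2 - exp(-2) + 3*exp(-1)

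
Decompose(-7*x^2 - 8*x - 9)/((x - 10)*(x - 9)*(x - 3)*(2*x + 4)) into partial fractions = 7/(440*(x + 2)) - 8/(35*(x - 3)) + 54/(11*(x - 9)) - 263/(56*(x - 10))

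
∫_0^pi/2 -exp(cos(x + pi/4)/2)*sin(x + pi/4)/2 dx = -exp(sqrt(2)/4) + exp(-sqrt(2)/4)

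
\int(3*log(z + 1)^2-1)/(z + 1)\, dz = log(z + 1)^3 - log(z + 1) + C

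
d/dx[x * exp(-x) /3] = (1 - x)*exp(-x)/3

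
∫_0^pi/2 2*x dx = pi^2/4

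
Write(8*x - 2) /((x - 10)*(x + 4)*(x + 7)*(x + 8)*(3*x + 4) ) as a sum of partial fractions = 513/(46240*(3*x + 4)) - 11/(240*(x + 8)) + 58/(867*(x + 7)) - 17/(672*(x + 4)) + 13/(24276*(x - 10))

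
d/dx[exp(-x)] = -exp(-x)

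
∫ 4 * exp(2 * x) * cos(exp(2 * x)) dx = 2*sin(exp(2*x)) + C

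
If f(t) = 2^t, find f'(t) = 2^t*log(2)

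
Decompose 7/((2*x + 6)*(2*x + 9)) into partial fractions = -7/(3*(2*x + 9)) + 7/(6*(x + 3))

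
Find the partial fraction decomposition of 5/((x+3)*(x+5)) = -5/(2*(x + 5)) + 5/(2*(x + 3))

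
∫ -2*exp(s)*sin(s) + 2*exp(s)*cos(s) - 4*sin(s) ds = (2*exp(s) + 4)*cos(s) + C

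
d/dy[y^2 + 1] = 2*y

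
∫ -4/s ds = -4*log(s) + C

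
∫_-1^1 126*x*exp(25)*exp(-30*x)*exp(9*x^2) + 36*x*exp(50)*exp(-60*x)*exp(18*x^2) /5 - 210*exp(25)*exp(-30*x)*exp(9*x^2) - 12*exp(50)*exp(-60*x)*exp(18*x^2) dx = -exp(128)/5 - 7*exp(64) + 7*exp(4) + exp(8)/5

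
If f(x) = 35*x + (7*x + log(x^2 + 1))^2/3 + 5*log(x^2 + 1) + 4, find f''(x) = (98*x^4 + 28*x^3 - 4*x^2*log(x^2 + 1) + 174*x^2 + 84*x + 4*log(x^2 + 1) + 128)/(3*x^4 + 6*x^2 + 3)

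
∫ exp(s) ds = exp(s) + C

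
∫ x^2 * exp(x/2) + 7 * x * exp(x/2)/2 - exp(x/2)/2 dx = (2*x^2 - x + 1)*exp(x/2) + C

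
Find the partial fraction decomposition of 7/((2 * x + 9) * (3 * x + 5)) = 21/(17*(3*x + 5)) - 14/(17*(2*x + 9))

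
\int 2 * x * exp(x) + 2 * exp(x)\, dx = 2*x*exp(x) + C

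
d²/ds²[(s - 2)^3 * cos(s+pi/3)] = -s^3*cos(s + pi/3) - 6*s^2*sin(s + pi/3) + 6*s^2*cos(s + pi/3) + 24*s*sin(s + pi/3) - 6*s*cos(s + pi/3) - 24*sin(s + pi/3) - 4*cos(s + pi/3)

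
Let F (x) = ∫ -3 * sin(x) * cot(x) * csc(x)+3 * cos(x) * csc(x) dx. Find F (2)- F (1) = 0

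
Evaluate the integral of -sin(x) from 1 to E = cos(E) - cos(1)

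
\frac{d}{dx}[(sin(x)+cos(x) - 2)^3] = 3*sqrt(2)*(sqrt(2)*sin(x + pi/4) - 2)^2*cos(x + pi/4)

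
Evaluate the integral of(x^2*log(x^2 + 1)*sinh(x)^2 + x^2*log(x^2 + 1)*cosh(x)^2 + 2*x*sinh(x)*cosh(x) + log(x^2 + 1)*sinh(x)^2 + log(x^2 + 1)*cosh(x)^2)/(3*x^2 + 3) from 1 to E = -log(2)*sinh(2)/6 + log(1 + exp(2))*sinh(2*E)/6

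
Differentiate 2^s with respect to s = 2^s*log(2)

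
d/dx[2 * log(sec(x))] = 2*tan(x)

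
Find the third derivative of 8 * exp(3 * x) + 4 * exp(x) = 216*exp(3*x) + 4*exp(x)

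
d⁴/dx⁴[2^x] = 2^x*log(2)^4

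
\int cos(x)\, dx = sin(x) + C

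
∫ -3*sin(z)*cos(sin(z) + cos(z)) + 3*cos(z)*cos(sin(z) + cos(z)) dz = 3*sin(sqrt(2)*sin(z + pi/4)) + C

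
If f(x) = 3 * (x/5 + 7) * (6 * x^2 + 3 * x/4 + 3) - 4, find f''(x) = 108*x/5 + 2529/10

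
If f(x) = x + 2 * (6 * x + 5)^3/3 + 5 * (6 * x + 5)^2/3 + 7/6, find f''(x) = 864*x + 840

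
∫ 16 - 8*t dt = -4*t^2 + 16*t + C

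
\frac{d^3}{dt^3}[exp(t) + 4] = exp(t)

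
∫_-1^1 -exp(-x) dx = -E + exp(-1)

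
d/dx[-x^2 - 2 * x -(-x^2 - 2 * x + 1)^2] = -4*x^3 - 12*x^2 - 6*x + 2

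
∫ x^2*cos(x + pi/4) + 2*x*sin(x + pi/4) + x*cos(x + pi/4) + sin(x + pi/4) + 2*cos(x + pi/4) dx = (x^2 + x + 2)*sin(x + pi/4) + C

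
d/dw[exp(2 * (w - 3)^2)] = 4*w*exp(2*w^2 - 12*w + 18) - 12*exp(2*w^2 - 12*w + 18)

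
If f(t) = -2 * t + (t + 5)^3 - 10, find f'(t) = 3*t^2 + 30*t + 73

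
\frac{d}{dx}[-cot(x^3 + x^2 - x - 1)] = (3*x^2 + 2*x - 1)/sin(x^3 + x^2 - x - 1)^2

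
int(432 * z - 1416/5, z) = 216*z^2 - 1416*z/5 + C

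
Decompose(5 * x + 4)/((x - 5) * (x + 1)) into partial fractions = 1/(6*(x + 1)) + 29/(6*(x - 5))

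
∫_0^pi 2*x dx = pi^2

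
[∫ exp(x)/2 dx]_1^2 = -E/2 + exp(2)/2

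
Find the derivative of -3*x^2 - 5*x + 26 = -6*x - 5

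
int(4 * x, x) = 2*x^2 + C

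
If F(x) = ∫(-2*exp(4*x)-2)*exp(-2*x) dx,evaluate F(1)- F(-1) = -2*exp(2) + 2*exp(-2)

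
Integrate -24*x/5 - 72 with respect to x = -12*x^2/5 - 72*x + C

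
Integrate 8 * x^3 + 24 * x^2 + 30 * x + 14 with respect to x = 2*x^4 + 8*x^3 + 15*x^2 + 14*x + C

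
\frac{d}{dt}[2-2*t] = -2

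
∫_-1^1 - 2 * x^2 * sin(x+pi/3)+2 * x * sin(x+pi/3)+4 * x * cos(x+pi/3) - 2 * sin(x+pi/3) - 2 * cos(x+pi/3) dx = -4*sqrt(3)*sin(1) - 2*cos(1)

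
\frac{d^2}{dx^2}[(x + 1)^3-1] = 6*x + 6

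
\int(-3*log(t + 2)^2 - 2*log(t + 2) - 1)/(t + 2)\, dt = (-log(t + 2)^2 - log(t + 2) - 1)*log(t + 2) + C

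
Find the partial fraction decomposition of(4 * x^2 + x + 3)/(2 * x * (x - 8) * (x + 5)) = 49/(65*(x + 5)) + 267/(208*(x - 8)) - 3/(80*x)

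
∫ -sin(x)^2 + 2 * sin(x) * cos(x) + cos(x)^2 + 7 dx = 7*x - sqrt(2)*cos(2*x + pi/4)/2 + C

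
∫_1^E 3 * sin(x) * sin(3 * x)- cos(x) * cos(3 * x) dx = sin(1)*cos(3) - sin(E)*cos(3*E)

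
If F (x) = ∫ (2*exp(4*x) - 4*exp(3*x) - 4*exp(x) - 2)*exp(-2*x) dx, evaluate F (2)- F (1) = -(-2 - exp(-1) + E)^2 + (-2 - exp(-2) + exp(2))^2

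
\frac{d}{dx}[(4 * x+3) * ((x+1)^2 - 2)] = 12*x^2 + 22*x + 2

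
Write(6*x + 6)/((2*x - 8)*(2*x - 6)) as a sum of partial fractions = -6/(x - 3) + 15/(2*(x - 4))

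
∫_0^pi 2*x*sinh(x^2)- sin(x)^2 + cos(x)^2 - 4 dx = -4*pi - 1 + cosh(pi^2)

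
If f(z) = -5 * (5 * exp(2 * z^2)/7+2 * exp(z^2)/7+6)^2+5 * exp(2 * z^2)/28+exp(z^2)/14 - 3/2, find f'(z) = -1000*z*exp(4*z^2)/49 - 600*z*exp(3*z^2)/49 - 8445*z*exp(2*z^2)/49 - 239*z*exp(z^2)/7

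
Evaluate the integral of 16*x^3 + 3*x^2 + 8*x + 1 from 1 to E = -10 + (1 + 4*E)*(E + exp(3))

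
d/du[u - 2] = 1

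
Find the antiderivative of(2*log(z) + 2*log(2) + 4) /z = (log(2*z) + 2)^2 + C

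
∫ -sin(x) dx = cos(x) + C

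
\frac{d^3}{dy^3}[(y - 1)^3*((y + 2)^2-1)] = 60*y^2 + 24*y - 36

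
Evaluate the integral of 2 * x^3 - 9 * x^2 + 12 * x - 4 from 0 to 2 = 0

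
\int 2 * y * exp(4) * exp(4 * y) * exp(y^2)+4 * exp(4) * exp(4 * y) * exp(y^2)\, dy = exp((y + 2)^2) + C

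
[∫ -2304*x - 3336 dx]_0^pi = -2*(36 + 24*pi)^2 + 120*pi + 2592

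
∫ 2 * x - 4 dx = x^2 - 4*x + C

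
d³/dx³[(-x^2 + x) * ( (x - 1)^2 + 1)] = 18 - 24*x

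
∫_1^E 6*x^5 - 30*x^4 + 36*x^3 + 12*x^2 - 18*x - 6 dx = (-2 + (-1 + E)^2)^3 + 8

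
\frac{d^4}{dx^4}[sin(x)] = sin(x)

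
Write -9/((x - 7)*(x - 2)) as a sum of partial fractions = 9/(5*(x - 2)) - 9/(5*(x - 7))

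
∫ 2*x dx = x^2 + C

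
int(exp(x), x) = exp(x) + C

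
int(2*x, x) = x^2 + C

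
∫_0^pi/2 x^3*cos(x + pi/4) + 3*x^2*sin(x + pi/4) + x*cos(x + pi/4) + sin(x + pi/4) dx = sqrt(2)*(pi/2 + pi^3/8)/2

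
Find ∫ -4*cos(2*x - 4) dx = -2*sin(2*x - 4) + C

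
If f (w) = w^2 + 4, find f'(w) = 2*w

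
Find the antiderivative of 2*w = w^2 + C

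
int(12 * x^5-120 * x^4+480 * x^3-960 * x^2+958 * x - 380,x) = 2*x^6 - 24*x^5 + 120*x^4 - 320*x^3 + 479*x^2 - 380*x + C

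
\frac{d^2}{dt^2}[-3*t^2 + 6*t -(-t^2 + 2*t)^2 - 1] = -12*t^2 + 24*t - 14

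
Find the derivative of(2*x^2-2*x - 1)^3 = 48*x^5 - 120*x^4 + 48*x^3 + 48*x^2 - 12*x - 6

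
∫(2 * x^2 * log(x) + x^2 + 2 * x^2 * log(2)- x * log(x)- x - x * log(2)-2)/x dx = -(-x^2 + x + 2)*log(2*x) + C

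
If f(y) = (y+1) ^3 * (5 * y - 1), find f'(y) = 20*y^3 + 42*y^2 + 24*y + 2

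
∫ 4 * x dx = 2*x^2 + C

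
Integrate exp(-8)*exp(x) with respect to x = exp(x - 8) + C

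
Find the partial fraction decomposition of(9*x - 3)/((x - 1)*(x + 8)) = 25/(3*(x + 8)) + 2/(3*(x - 1))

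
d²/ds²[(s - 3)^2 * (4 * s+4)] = 24*s - 40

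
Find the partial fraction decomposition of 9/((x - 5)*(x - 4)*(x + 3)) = 9/(56*(x + 3)) - 9/(7*(x - 4)) + 9/(8*(x - 5))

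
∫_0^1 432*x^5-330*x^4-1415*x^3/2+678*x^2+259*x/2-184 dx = -513/8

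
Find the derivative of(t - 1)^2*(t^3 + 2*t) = 5*t^4 - 8*t^3 + 9*t^2 - 8*t + 2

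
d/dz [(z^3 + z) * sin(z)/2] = z^3*cos(z)/2 + 3*z^2*sin(z)/2 + z*cos(z)/2 + sin(z)/2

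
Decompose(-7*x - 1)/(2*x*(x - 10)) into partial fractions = -71/(20*(x - 10)) + 1/(20*x)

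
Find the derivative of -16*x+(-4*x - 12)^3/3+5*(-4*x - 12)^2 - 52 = -64*x^2 - 224*x - 112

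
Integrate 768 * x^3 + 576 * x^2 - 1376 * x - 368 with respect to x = 192*x^4 + 192*x^3 - 688*x^2 - 368*x + C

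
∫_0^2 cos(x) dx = sin(2)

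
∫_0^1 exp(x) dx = -1 + E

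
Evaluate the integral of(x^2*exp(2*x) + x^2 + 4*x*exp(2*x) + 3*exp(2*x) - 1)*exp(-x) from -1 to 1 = -4*exp(-1) + 4*E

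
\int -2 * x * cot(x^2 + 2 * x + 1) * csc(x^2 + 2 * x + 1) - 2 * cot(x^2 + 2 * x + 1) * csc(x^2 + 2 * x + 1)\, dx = csc((x + 1)^2) + C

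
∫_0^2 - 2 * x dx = -4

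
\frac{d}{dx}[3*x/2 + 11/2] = 3/2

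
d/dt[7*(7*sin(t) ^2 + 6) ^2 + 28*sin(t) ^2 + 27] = 959*sin(2*t) - 343*sin(4*t)/2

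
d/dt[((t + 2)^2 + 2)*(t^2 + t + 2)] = 4*t^3 + 15*t^2 + 24*t + 14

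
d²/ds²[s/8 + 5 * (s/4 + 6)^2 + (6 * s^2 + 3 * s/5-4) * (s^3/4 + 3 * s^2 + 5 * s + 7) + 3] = 30*s^3 + 1089*s^2/5 + 924*s/5 + 533/8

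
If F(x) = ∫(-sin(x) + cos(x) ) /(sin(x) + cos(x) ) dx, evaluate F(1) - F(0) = log(sin(pi/4 + 1)) + log(2)/2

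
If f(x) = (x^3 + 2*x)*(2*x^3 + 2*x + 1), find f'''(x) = 240*x^3 + 144*x + 6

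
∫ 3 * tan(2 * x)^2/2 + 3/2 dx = 3*tan(2*x)/4 + C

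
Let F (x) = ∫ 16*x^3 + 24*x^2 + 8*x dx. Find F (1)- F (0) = 16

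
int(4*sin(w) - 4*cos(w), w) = -4*sqrt(2)*sin(w + pi/4) + C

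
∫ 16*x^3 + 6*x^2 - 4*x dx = 4*x^4 + 2*x^3 - 2*x^2 + C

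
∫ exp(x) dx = exp(x) + C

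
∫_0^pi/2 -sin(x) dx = -1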